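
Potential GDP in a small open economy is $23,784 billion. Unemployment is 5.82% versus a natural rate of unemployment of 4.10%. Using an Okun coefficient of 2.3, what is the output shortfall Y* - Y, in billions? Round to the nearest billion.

$941 billion

Output gap = -2.3 × (5.82 - 4.1) = -2.3 × 1.72 = -3.956%.
Actual GDP ≈ 23784 × 0.96044 ≈ 22843 billion, so the shortfall is 23784 - 22843 = 941 billion.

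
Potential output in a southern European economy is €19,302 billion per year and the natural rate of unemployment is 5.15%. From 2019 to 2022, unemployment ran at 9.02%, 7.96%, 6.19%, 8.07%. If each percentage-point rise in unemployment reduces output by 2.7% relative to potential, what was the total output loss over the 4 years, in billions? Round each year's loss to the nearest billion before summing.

€5,545 billion

Year 2019: gap = -2.7 × (9.02 - 5.15) = -10.449%, loss ≈ 19302 × 10.449/100 ≈ 2017.
Year 2020: gap = -2.7 × (7.96 - 5.15) = -7.587%, loss ≈ 19302 × 7.587/100 ≈ 1464.
Year 2021: gap = -2.7 × (6.19 - 5.15) = -2.808%, loss ≈ 19302 × 2.808/100 ≈ 542.
Year 2022: gap = -2.7 × (8.07 - 5.15) = -7.884%, loss ≈ 19302 × 7.884/100 ≈ 1522.
Total lost output = 2017 + 1464 + 542 + 1522 = 5545 billion.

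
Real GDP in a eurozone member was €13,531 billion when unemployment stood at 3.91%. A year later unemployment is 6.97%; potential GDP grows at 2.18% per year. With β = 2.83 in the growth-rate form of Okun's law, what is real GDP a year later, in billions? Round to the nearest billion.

Δu = 6.97 - 3.91 = 3.06 points.
Okun's law (growth form): g_Y = g_Y* - β × Δu = 2.18 - 2.83 × (3.06) = 2.18 - 8.6598 = -6.4798%.
Real GDP in the next year = 13531 × (1 - 6.4798/100) = 13531 × 0.935202 ≈ 12654 billion.

€12,654 billion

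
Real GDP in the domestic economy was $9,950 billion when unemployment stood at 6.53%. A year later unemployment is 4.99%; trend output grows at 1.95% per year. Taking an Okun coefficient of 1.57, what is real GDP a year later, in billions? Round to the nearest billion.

Δu = 4.99 - 6.53 = -1.54 points.
Okun's law (growth form): g_Y = g_Y* - β × Δu = 1.95 - 1.57 × (-1.54) = 1.95 + 2.4178 = 4.3678%.
Real GDP in the next year = 9950 × (1 + 4.3678/100) = 9950 × 1.043678 ≈ 10385 billion.

$10,385 billion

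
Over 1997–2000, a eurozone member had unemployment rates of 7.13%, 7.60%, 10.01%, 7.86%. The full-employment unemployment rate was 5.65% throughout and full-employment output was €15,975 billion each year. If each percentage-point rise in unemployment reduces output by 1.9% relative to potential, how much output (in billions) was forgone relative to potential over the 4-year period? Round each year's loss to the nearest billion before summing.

Year 1997: gap = -1.9 × (7.13 - 5.65) = -2.812%, loss ≈ 15975 × 2.812/100 ≈ 449.
Year 1998: gap = -1.9 × (7.6 - 5.65) = -3.705%, loss ≈ 15975 × 3.705/100 ≈ 592.
Year 1999: gap = -1.9 × (10.01 - 5.65) = -8.284%, loss ≈ 15975 × 8.284/100 ≈ 1323.
Year 2000: gap = -1.9 × (7.86 - 5.65) = -4.199%, loss ≈ 15975 × 4.199/100 ≈ 671.
Total lost output = 449 + 592 + 1323 + 671 = 3035 billion.

€3,035 billion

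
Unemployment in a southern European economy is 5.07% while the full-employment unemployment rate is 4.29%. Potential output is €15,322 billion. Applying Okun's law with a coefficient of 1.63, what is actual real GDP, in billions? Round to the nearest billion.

Unemployment gap = 5.07 - 4.29 = 0.78 points, so the output gap is -1.63 × 0.78 = -1.2714%.
Actual GDP = 15322 × (1 - 1.2714/100) = 15322 × 0.987286 ≈ 15127 billion.

€15,127 billion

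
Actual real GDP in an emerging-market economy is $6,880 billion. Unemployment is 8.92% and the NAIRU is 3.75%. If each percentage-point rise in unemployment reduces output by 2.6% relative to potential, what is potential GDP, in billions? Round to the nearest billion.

Unemployment gap = 8.92 - 3.75 = 5.17 points, so output gap = -2.6 × 5.17 = -13.442%.
Since Y = Y* × (1 + gap/100), Y* = 6880/0.86558 ≈ 7948 billion.

$7,948 billion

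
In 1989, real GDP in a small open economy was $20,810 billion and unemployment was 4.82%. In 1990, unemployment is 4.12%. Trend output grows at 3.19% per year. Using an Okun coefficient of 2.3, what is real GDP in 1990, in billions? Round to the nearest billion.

Δu = 4.12 - 4.82 = -0.7 points.
Okun's law (growth form): g_Y = g_Y* - β × Δu = 3.19 - 2.3 × (-0.70) = 3.19 + 1.61 = 4.8%.
Real GDP in the next year = 20810 × (1 + 4.8/100) = 20810 × 1.048 ≈ 21809 billion.

$21,809 billion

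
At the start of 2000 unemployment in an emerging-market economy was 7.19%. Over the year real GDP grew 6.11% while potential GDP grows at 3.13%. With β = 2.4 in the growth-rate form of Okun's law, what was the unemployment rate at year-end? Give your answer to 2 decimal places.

Growth-rate Okun's law: g_Y = g_Y* - β × Δu, so Δu = (g_Y* - g_Y)/β.
Δu = (3.13 - 6.11)/2.4 = -2.98/2.4 = -1.24 percentage points.
Year-end unemployment = 7.19 - 1.24 = 5.95%.

5.95%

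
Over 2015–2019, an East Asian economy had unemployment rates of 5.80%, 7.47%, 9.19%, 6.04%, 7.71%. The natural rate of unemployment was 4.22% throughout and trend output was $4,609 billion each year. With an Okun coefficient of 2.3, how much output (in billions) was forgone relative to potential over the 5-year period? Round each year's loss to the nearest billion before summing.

Year 2015: gap = -2.3 × (5.8 - 4.22) = -3.634%, loss ≈ 4609 × 3.634/100 ≈ 167.
Year 2016: gap = -2.3 × (7.47 - 4.22) = -7.475%, loss ≈ 4609 × 7.475/100 ≈ 345.
Year 2017: gap = -2.3 × (9.19 - 4.22) = -11.431%, loss ≈ 4609 × 11.431/100 ≈ 527.
Year 2018: gap = -2.3 × (6.04 - 4.22) = -4.186%, loss ≈ 4609 × 4.186/100 ≈ 193.
Year 2019: gap = -2.3 × (7.71 - 4.22) = -8.027%, loss ≈ 4609 × 8.027/100 ≈ 370.
Total lost output = 167 + 345 + 527 + 193 + 370 = 1602 billion.

$1,602 billion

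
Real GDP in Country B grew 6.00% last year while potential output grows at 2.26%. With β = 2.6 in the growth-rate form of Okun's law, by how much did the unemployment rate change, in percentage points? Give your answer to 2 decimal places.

Growth-rate Okun's law: g_Y = g_Y* - β × Δu, so Δu = (g_Y* - g_Y)/β.
Δu = (2.26 - 6)/2.6 = -3.74/2.6 = -1.44 percentage points.

-1.44 percentage points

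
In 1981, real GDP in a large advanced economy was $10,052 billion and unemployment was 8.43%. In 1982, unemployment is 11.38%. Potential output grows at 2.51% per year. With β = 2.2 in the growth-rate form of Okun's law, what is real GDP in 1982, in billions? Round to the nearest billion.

$9,652 billion

Δu = 11.38 - 8.43 = 2.95 points.
Okun's law (growth form): g_Y = g_Y* - β × Δu = 2.51 - 2.2 × (2.95) = 2.51 - 6.49 = -3.98%.
Real GDP in the next year = 10052 × (1 - 3.98/100) = 10052 × 0.9602 ≈ 9652 billion.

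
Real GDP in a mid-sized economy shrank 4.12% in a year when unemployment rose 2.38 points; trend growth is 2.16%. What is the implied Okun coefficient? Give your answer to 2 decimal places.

Growth form: g_Y = g_Y* - β × Δu, so β = (g_Y* - g_Y)/Δu.
β = (2.16 + 4.12)/2.38 = 6.28/2.38 = 2.64.

β ≈ 2.64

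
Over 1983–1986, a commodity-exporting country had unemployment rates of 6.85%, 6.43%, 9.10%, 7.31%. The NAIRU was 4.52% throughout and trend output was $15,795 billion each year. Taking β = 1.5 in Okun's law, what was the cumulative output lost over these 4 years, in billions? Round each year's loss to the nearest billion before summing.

Year 1983: gap = -1.5 × (6.85 - 4.52) = -3.495%, loss ≈ 15795 × 3.495/100 ≈ 552.
Year 1984: gap = -1.5 × (6.43 - 4.52) = -2.865%, loss ≈ 15795 × 2.865/100 ≈ 453.
Year 1985: gap = -1.5 × (9.1 - 4.52) = -6.87%, loss ≈ 15795 × 6.87/100 ≈ 1085.
Year 1986: gap = -1.5 × (7.31 - 4.52) = -4.185%, loss ≈ 15795 × 4.185/100 ≈ 661.
Total lost output = 552 + 453 + 1085 + 661 = 2751 billion.

$2,751 billion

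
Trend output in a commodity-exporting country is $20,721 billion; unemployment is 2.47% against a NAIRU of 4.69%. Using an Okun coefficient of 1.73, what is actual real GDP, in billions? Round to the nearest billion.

$21,517 billion

Unemployment gap = 2.47 - 4.69 = -2.22 points, so the output gap is -1.73 × (-2.22) = 3.8406%.
Actual GDP = 20721 × (1 + 3.8406/100) = 20721 × 1.038406 ≈ 21517 billion.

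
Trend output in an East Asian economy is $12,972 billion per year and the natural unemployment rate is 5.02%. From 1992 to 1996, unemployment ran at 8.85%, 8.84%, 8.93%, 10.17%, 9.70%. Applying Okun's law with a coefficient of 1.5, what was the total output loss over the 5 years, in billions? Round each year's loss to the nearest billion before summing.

Year 1992: gap = -1.5 × (8.85 - 5.02) = -5.745%, loss ≈ 12972 × 5.745/100 ≈ 745.
Year 1993: gap = -1.5 × (8.84 - 5.02) = -5.73%, loss ≈ 12972 × 5.73/100 ≈ 743.
Year 1994: gap = -1.5 × (8.93 - 5.02) = -5.865%, loss ≈ 12972 × 5.865/100 ≈ 761.
Year 1995: gap = -1.5 × (10.17 - 5.02) = -7.725%, loss ≈ 12972 × 7.725/100 ≈ 1002.
Year 1996: gap = -1.5 × (9.7 - 5.02) = -7.02%, loss ≈ 12972 × 7.02/100 ≈ 911.
Total lost output = 745 + 743 + 761 + 1002 + 911 = 4162 billion.

$4,162 billion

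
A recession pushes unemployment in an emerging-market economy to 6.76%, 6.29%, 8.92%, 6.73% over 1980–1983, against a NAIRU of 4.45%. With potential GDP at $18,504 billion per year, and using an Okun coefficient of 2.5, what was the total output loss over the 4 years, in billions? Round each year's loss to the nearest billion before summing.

Year 1980: gap = -2.5 × (6.76 - 4.45) = -5.775%, loss ≈ 18504 × 5.775/100 ≈ 1069.
Year 1981: gap = -2.5 × (6.29 - 4.45) = -4.6%, loss ≈ 18504 × 4.6/100 ≈ 851.
Year 1982: gap = -2.5 × (8.92 - 4.45) = -11.175%, loss ≈ 18504 × 11.175/100 ≈ 2068.
Year 1983: gap = -2.5 × (6.73 - 4.45) = -5.7%, loss ≈ 18504 × 5.7/100 ≈ 1055.
Total lost output = 1069 + 851 + 2068 + 1055 = 5043 billion.

$5,043 billion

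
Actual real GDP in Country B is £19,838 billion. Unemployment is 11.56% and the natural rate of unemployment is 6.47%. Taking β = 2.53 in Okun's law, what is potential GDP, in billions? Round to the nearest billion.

Unemployment gap = 11.56 - 6.47 = 5.09 points, so output gap = -2.53 × 5.09 = -12.8777%.
Since Y = Y* × (1 + gap/100), Y* = 19838/0.871223 ≈ 22770 billion.

£22,770 billion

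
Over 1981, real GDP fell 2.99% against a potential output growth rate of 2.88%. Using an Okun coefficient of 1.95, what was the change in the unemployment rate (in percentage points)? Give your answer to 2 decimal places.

3.01 percentage points

Growth-rate Okun's law: g_Y = g_Y* - β × Δu, so Δu = (g_Y* - g_Y)/β.
Δu = (2.88 + 2.99)/1.95 = 5.87/1.95 = 3.01 percentage points.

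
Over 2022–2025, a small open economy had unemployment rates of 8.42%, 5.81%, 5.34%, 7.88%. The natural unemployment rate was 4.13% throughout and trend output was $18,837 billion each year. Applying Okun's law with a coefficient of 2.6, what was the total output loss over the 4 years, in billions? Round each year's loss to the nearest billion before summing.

$5,354 billion

Year 2022: gap = -2.6 × (8.42 - 4.13) = -11.154%, loss ≈ 18837 × 11.154/100 ≈ 2101.
Year 2023: gap = -2.6 × (5.81 - 4.13) = -4.368%, loss ≈ 18837 × 4.368/100 ≈ 823.
Year 2024: gap = -2.6 × (5.34 - 4.13) = -3.146%, loss ≈ 18837 × 3.146/100 ≈ 593.
Year 2025: gap = -2.6 × (7.88 - 4.13) = -9.75%, loss ≈ 18837 × 9.75/100 ≈ 1837.
Total lost output = 2101 + 823 + 593 + 1837 = 5354 billion.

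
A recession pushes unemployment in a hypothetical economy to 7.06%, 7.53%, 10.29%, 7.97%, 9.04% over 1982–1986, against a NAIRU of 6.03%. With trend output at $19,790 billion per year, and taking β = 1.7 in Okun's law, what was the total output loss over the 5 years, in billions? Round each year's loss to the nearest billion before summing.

Year 1982: gap = -1.7 × (7.06 - 6.03) = -1.751%, loss ≈ 19790 × 1.751/100 ≈ 347.
Year 1983: gap = -1.7 × (7.53 - 6.03) = -2.55%, loss ≈ 19790 × 2.55/100 ≈ 505.
Year 1984: gap = -1.7 × (10.29 - 6.03) = -7.242%, loss ≈ 19790 × 7.242/100 ≈ 1433.
Year 1985: gap = -1.7 × (7.97 - 6.03) = -3.298%, loss ≈ 19790 × 3.298/100 ≈ 653.
Year 1986: gap = -1.7 × (9.04 - 6.03) = -5.117%, loss ≈ 19790 × 5.117/100 ≈ 1013.
Total lost output = 347 + 505 + 1433 + 653 + 1013 = 3951 billion.

$3,951 billion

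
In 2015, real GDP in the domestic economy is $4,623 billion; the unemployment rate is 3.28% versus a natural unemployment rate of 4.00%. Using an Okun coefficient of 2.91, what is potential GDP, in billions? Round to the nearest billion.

$4,528 billion

Unemployment gap = 3.28 - 4 = -0.72 points, so output gap = -2.91 × (-0.72) = 2.0952%.
Since Y = Y* × (1 + gap/100), Y* = 4623/1.020952 ≈ 4528 billion.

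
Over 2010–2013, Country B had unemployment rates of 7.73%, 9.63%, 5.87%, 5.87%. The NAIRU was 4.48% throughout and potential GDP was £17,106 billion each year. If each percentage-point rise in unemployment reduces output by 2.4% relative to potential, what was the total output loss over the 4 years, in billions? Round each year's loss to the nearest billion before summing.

£4,590 billion

Year 2010: gap = -2.4 × (7.73 - 4.48) = -7.8%, loss ≈ 17106 × 7.8/100 ≈ 1334.
Year 2011: gap = -2.4 × (9.63 - 4.48) = -12.36%, loss ≈ 17106 × 12.36/100 ≈ 2114.
Year 2012: gap = -2.4 × (5.87 - 4.48) = -3.336%, loss ≈ 17106 × 3.336/100 ≈ 571.
Year 2013: gap = -2.4 × (5.87 - 4.48) = -3.336%, loss ≈ 17106 × 3.336/100 ≈ 571.
Total lost output = 1334 + 2114 + 571 + 571 = 4590 billion.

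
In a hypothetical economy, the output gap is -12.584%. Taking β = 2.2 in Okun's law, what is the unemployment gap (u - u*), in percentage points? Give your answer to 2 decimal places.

5.72 percentage points

Okun's law: output gap = -β × (u - u*), so u - u* = -(output gap)/β.
u - u* = -(-12.584)/2.2 = 5.72 percentage points.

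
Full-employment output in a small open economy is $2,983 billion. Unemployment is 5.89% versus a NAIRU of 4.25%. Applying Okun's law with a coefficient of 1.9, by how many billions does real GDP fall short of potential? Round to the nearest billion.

Output gap = -1.9 × (5.89 - 4.25) = -1.9 × 1.64 = -3.116%.
Actual GDP ≈ 2983 × 0.96884 ≈ 2890 billion, so the shortfall is 2983 - 2890 = 93 billion.

$93 billion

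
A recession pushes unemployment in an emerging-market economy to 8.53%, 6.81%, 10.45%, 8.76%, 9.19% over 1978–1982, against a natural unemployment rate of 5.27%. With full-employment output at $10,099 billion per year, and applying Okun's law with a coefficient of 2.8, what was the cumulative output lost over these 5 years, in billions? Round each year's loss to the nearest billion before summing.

Year 1978: gap = -2.8 × (8.53 - 5.27) = -9.128%, loss ≈ 10099 × 9.128/100 ≈ 922.
Year 1979: gap = -2.8 × (6.81 - 5.27) = -4.312%, loss ≈ 10099 × 4.312/100 ≈ 435.
Year 1980: gap = -2.8 × (10.45 - 5.27) = -14.504%, loss ≈ 10099 × 14.504/100 ≈ 1465.
Year 1981: gap = -2.8 × (8.76 - 5.27) = -9.772%, loss ≈ 10099 × 9.772/100 ≈ 987.
Year 1982: gap = -2.8 × (9.19 - 5.27) = -10.976%, loss ≈ 10099 × 10.976/100 ≈ 1108.
Total lost output = 922 + 435 + 1465 + 987 + 1108 = 4917 billion.

$4,917 billion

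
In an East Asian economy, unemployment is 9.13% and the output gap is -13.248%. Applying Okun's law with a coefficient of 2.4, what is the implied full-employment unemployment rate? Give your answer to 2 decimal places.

From Okun's law, u - u* = -(output gap)/β = -(-13.248)/2.4 = 5.52 points.
So u* = 9.13 - 5.52 = 3.61%.

3.61%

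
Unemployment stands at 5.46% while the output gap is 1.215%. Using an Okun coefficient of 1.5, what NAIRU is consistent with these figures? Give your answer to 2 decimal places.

6.27%

From Okun's law, u - u* = -(output gap)/β = -(1.215)/1.5 = -0.81 points.
So u* = 5.46 + 0.81 = 6.27%.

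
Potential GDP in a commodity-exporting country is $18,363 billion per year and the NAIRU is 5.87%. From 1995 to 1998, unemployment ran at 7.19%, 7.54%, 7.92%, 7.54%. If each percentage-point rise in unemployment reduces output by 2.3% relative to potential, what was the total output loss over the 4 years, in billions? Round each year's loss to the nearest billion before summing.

$2,834 billion

Year 1995: gap = -2.3 × (7.19 - 5.87) = -3.036%, loss ≈ 18363 × 3.036/100 ≈ 558.
Year 1996: gap = -2.3 × (7.54 - 5.87) = -3.841%, loss ≈ 18363 × 3.841/100 ≈ 705.
Year 1997: gap = -2.3 × (7.92 - 5.87) = -4.715%, loss ≈ 18363 × 4.715/100 ≈ 866.
Year 1998: gap = -2.3 × (7.54 - 5.87) = -3.841%, loss ≈ 18363 × 3.841/100 ≈ 705.
Total lost output = 558 + 705 + 866 + 705 = 2834 billion.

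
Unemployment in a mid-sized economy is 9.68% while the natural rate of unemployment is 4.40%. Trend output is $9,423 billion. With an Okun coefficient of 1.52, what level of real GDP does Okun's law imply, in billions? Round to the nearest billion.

$8,667 billion

Unemployment gap = 9.68 - 4.4 = 5.28 points, so the output gap is -1.52 × 5.28 = -8.0256%.
Actual GDP = 9423 × (1 - 8.0256/100) = 9423 × 0.919744 ≈ 8667 billion.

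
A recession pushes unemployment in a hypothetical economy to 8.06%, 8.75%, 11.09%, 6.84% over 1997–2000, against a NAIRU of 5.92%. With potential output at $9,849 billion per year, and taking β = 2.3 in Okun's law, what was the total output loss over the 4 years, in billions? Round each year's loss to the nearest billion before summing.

$2,505 billion

Year 1997: gap = -2.3 × (8.06 - 5.92) = -4.922%, loss ≈ 9849 × 4.922/100 ≈ 485.
Year 1998: gap = -2.3 × (8.75 - 5.92) = -6.509%, loss ≈ 9849 × 6.509/100 ≈ 641.
Year 1999: gap = -2.3 × (11.09 - 5.92) = -11.891%, loss ≈ 9849 × 11.891/100 ≈ 1171.
Year 2000: gap = -2.3 × (6.84 - 5.92) = -2.116%, loss ≈ 9849 × 2.116/100 ≈ 208.
Total lost output = 485 + 641 + 1171 + 208 = 2505 billion.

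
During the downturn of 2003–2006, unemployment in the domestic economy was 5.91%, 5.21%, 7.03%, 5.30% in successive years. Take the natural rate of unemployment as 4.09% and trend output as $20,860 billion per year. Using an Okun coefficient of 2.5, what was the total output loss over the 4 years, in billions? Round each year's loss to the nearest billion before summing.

$3,697 billion

Year 2003: gap = -2.5 × (5.91 - 4.09) = -4.55%, loss ≈ 20860 × 4.55/100 ≈ 949.
Year 2004: gap = -2.5 × (5.21 - 4.09) = -2.8%, loss ≈ 20860 × 2.8/100 ≈ 584.
Year 2005: gap = -2.5 × (7.03 - 4.09) = -7.35%, loss ≈ 20860 × 7.35/100 ≈ 1533.
Year 2006: gap = -2.5 × (5.3 - 4.09) = -3.025%, loss ≈ 20860 × 3.025/100 ≈ 631.
Total lost output = 949 + 584 + 1533 + 631 = 3697 billion.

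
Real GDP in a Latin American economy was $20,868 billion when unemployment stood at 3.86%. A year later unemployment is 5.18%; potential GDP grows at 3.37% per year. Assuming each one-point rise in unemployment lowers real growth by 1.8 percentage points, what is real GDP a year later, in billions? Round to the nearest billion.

Δu = 5.18 - 3.86 = 1.32 points.
Okun's law (growth form): g_Y = g_Y* - β × Δu = 3.37 - 1.8 × (1.32) = 3.37 - 2.376 = 0.994%.
Real GDP in the next year = 20868 × (1 + 0.994/100) = 20868 × 1.00994 ≈ 21075 billion.

$21,075 billion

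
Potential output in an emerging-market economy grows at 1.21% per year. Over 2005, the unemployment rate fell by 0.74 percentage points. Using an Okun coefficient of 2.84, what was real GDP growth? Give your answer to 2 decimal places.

Growth-rate Okun's law: g_Y = g_Y* - β × Δu.
g_Y = 1.21 - 2.84 × (-0.74) = 1.21 + 2.1016 = 3.3116%, i.e. 3.31% to 2 d.p.

3.31%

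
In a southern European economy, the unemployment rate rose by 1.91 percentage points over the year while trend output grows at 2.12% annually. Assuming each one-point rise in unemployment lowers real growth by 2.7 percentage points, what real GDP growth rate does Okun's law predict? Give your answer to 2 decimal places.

-3.04%

Growth-rate Okun's law: g_Y = g_Y* - β × Δu.
g_Y = 2.12 - 2.7 × (1.91) = 2.12 - 5.157 = -3.037%, i.e. -3.04% to 2 d.p.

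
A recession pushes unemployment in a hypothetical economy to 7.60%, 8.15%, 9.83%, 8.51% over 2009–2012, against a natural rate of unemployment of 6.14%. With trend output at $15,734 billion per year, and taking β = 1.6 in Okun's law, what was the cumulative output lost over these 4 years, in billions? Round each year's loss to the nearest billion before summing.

$2,400 billion

Year 2009: gap = -1.6 × (7.6 - 6.14) = -2.336%, loss ≈ 15734 × 2.336/100 ≈ 368.
Year 2010: gap = -1.6 × (8.15 - 6.14) = -3.216%, loss ≈ 15734 × 3.216/100 ≈ 506.
Year 2011: gap = -1.6 × (9.83 - 6.14) = -5.904%, loss ≈ 15734 × 5.904/100 ≈ 929.
Year 2012: gap = -1.6 × (8.51 - 6.14) = -3.792%, loss ≈ 15734 × 3.792/100 ≈ 597.
Total lost output = 368 + 506 + 929 + 597 = 2400 billion.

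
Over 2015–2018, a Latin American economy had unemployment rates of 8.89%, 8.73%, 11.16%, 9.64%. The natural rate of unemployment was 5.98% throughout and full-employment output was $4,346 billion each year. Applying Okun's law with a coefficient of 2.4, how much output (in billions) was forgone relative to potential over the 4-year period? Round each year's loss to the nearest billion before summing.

$1,513 billion

Year 2015: gap = -2.4 × (8.89 - 5.98) = -6.984%, loss ≈ 4346 × 6.984/100 ≈ 304.
Year 2016: gap = -2.4 × (8.73 - 5.98) = -6.6%, loss ≈ 4346 × 6.6/100 ≈ 287.
Year 2017: gap = -2.4 × (11.16 - 5.98) = -12.432%, loss ≈ 4346 × 12.432/100 ≈ 540.
Year 2018: gap = -2.4 × (9.64 - 5.98) = -8.784%, loss ≈ 4346 × 8.784/100 ≈ 382.
Total lost output = 304 + 287 + 540 + 382 = 1513 billion.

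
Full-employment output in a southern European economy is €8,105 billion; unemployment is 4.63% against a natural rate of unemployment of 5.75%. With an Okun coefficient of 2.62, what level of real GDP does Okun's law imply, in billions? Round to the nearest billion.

€8,343 billion

Unemployment gap = 4.63 - 5.75 = -1.12 points, so the output gap is -2.62 × (-1.12) = 2.9344%.
Actual GDP = 8105 × (1 + 2.9344/100) = 8105 × 1.029344 ≈ 8343 billion.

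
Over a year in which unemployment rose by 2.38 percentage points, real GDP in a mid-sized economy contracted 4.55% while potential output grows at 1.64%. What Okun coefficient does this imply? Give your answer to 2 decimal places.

Growth form: g_Y = g_Y* - β × Δu, so β = (g_Y* - g_Y)/Δu.
β = (1.64 + 4.55)/2.38 = 6.19/2.38 = 2.60.

β ≈ 2.60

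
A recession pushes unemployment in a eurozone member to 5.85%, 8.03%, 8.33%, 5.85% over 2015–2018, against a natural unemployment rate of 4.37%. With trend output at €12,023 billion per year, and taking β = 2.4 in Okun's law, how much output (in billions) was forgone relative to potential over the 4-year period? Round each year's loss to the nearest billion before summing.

Year 2015: gap = -2.4 × (5.85 - 4.37) = -3.552%, loss ≈ 12023 × 3.552/100 ≈ 427.
Year 2016: gap = -2.4 × (8.03 - 4.37) = -8.784%, loss ≈ 12023 × 8.784/100 ≈ 1056.
Year 2017: gap = -2.4 × (8.33 - 4.37) = -9.504%, loss ≈ 12023 × 9.504/100 ≈ 1143.
Year 2018: gap = -2.4 × (5.85 - 4.37) = -3.552%, loss ≈ 12023 × 3.552/100 ≈ 427.
Total lost output = 427 + 1056 + 1143 + 427 = 3053 billion.

€3,053 billion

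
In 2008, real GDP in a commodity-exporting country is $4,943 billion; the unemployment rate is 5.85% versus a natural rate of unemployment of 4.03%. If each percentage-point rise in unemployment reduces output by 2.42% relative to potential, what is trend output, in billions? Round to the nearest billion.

$5,171 billion

Unemployment gap = 5.85 - 4.03 = 1.82 points, so output gap = -2.42 × 1.82 = -4.4044%.
Since Y = Y* × (1 + gap/100), Y* = 4943/0.955956 ≈ 5171 billion.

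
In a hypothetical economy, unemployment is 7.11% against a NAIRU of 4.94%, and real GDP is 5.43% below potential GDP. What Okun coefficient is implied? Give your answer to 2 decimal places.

Okun's law: output gap = -β × (u - u*).
-5.43 = -β × (7.11 - 4.94) = -β × 2.17, so β = 5.43/2.17 = 2.50.

β ≈ 2.50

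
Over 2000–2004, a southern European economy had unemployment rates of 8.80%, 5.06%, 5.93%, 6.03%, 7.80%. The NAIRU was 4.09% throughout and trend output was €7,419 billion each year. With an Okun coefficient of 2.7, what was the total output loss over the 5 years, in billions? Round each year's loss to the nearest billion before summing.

Year 2000: gap = -2.7 × (8.8 - 4.09) = -12.717%, loss ≈ 7419 × 12.717/100 ≈ 943.
Year 2001: gap = -2.7 × (5.06 - 4.09) = -2.619%, loss ≈ 7419 × 2.619/100 ≈ 194.
Year 2002: gap = -2.7 × (5.93 - 4.09) = -4.968%, loss ≈ 7419 × 4.968/100 ≈ 369.
Year 2003: gap = -2.7 × (6.03 - 4.09) = -5.238%, loss ≈ 7419 × 5.238/100 ≈ 389.
Year 2004: gap = -2.7 × (7.8 - 4.09) = -10.017%, loss ≈ 7419 × 10.017/100 ≈ 743.
Total lost output = 943 + 194 + 369 + 389 + 743 = 2638 billion.

€2,638 billion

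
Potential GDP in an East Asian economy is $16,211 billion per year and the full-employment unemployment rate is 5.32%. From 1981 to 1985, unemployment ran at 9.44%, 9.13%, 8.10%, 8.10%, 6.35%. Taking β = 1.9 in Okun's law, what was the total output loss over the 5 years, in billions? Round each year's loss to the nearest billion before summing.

$4,472 billion

Year 1981: gap = -1.9 × (9.44 - 5.32) = -7.828%, loss ≈ 16211 × 7.828/100 ≈ 1269.
Year 1982: gap = -1.9 × (9.13 - 5.32) = -7.239%, loss ≈ 16211 × 7.239/100 ≈ 1174.
Year 1983: gap = -1.9 × (8.1 - 5.32) = -5.282%, loss ≈ 16211 × 5.282/100 ≈ 856.
Year 1984: gap = -1.9 × (8.1 - 5.32) = -5.282%, loss ≈ 16211 × 5.282/100 ≈ 856.
Year 1985: gap = -1.9 × (6.35 - 5.32) = -1.957%, loss ≈ 16211 × 1.957/100 ≈ 317.
Total lost output = 1269 + 1174 + 856 + 856 + 317 = 4472 billion.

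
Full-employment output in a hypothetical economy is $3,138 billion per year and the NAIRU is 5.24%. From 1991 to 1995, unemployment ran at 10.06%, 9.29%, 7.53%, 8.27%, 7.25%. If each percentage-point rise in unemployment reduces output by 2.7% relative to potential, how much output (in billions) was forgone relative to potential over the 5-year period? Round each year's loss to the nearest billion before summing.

Year 1991: gap = -2.7 × (10.06 - 5.24) = -13.014%, loss ≈ 3138 × 13.014/100 ≈ 408.
Year 1992: gap = -2.7 × (9.29 - 5.24) = -10.935%, loss ≈ 3138 × 10.935/100 ≈ 343.
Year 1993: gap = -2.7 × (7.53 - 5.24) = -6.183%, loss ≈ 3138 × 6.183/100 ≈ 194.
Year 1994: gap = -2.7 × (8.27 - 5.24) = -8.181%, loss ≈ 3138 × 8.181/100 ≈ 257.
Year 1995: gap = -2.7 × (7.25 - 5.24) = -5.427%, loss ≈ 3138 × 5.427/100 ≈ 170.
Total lost output = 408 + 343 + 194 + 257 + 170 = 1372 billion.

$1,372 billion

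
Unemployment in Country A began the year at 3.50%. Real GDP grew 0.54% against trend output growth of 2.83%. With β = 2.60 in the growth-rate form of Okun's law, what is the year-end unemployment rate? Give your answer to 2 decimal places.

Growth-rate Okun's law: g_Y = g_Y* - β × Δu, so Δu = (g_Y* - g_Y)/β.
Δu = (2.83 - 0.54)/2.60 = 2.29/2.60 = 0.88 percentage points.
Year-end unemployment = 3.5 + 0.88 = 4.38%.

4.38%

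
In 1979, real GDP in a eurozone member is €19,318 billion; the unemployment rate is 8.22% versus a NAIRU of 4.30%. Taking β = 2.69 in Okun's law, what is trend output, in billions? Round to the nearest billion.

Unemployment gap = 8.22 - 4.3 = 3.92 points, so output gap = -2.69 × 3.92 = -10.5448%.
Since Y = Y* × (1 + gap/100), Y* = 19318/0.894552 ≈ 21595 billion.

€21,595 billion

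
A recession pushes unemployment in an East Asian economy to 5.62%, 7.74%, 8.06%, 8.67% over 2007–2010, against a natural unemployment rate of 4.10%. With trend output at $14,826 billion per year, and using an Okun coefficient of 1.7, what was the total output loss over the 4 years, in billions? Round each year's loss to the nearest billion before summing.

$3,450 billion

Year 2007: gap = -1.7 × (5.62 - 4.1) = -2.584%, loss ≈ 14826 × 2.584/100 ≈ 383.
Year 2008: gap = -1.7 × (7.74 - 4.1) = -6.188%, loss ≈ 14826 × 6.188/100 ≈ 917.
Year 2009: gap = -1.7 × (8.06 - 4.1) = -6.732%, loss ≈ 14826 × 6.732/100 ≈ 998.
Year 2010: gap = -1.7 × (8.67 - 4.1) = -7.769%, loss ≈ 14826 × 7.769/100 ≈ 1152.
Total lost output = 383 + 917 + 998 + 1152 = 3450 billion.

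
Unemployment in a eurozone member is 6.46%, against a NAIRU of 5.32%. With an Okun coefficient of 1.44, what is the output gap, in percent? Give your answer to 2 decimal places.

-1.64%

The unemployment gap is 6.46 - 5.32 = 1.14 percentage points.
Okun's law gives an output gap of -1.44 × 1.14 = -1.6416%, i.e. 1.64% below potential.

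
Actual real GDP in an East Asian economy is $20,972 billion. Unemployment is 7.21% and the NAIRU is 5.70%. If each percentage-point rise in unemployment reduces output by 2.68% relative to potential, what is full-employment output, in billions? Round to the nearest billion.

$21,856 billion

Unemployment gap = 7.21 - 5.7 = 1.51 points, so output gap = -2.68 × 1.51 = -4.0468%.
Since Y = Y* × (1 + gap/100), Y* = 20972/0.959532 ≈ 21856 billion.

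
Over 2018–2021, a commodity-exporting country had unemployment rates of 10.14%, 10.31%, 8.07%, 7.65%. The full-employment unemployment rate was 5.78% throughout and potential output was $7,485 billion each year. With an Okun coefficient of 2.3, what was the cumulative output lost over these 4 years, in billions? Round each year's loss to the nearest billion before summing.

$2,247 billion

Year 2018: gap = -2.3 × (10.14 - 5.78) = -10.028%, loss ≈ 7485 × 10.028/100 ≈ 751.
Year 2019: gap = -2.3 × (10.31 - 5.78) = -10.419%, loss ≈ 7485 × 10.419/100 ≈ 780.
Year 2020: gap = -2.3 × (8.07 - 5.78) = -5.267%, loss ≈ 7485 × 5.267/100 ≈ 394.
Year 2021: gap = -2.3 × (7.65 - 5.78) = -4.301%, loss ≈ 7485 × 4.301/100 ≈ 322.
Total lost output = 751 + 780 + 394 + 322 = 2247 billion.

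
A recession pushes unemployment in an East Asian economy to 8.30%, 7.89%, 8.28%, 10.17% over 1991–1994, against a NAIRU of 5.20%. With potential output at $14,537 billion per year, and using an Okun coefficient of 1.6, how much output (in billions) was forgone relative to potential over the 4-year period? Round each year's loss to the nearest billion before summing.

Year 1991: gap = -1.6 × (8.3 - 5.2) = -4.96%, loss ≈ 14537 × 4.96/100 ≈ 721.
Year 1992: gap = -1.6 × (7.89 - 5.2) = -4.304%, loss ≈ 14537 × 4.304/100 ≈ 626.
Year 1993: gap = -1.6 × (8.28 - 5.2) = -4.928%, loss ≈ 14537 × 4.928/100 ≈ 716.
Year 1994: gap = -1.6 × (10.17 - 5.2) = -7.952%, loss ≈ 14537 × 7.952/100 ≈ 1156.
Total lost output = 721 + 626 + 716 + 1156 = 3219 billion.

$3,219 billion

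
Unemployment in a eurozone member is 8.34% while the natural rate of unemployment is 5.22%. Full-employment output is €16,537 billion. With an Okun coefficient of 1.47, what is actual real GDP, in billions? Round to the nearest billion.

€15,779 billion

Unemployment gap = 8.34 - 5.22 = 3.12 points, so the output gap is -1.47 × 3.12 = -4.5864%.
Actual GDP = 16537 × (1 - 4.5864/100) = 16537 × 0.954136 ≈ 15779 billion.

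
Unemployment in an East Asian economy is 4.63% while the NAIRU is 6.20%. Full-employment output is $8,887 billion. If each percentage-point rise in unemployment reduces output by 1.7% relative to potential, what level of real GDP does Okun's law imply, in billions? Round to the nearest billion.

$9,124 billion

Unemployment gap = 4.63 - 6.2 = -1.57 points, so the output gap is -1.7 × (-1.57) = 2.669%.
Actual GDP = 8887 × (1 + 2.669/100) = 8887 × 1.02669 ≈ 9124 billion.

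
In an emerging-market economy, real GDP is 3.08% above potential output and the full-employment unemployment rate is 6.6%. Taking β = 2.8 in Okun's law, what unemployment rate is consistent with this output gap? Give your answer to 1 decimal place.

5.5%

From Okun's law, u - u* = -(output gap)/β = -(3.08)/2.8 = -1.1 points.
So u = 6.6 - 1.1 = 5.5%.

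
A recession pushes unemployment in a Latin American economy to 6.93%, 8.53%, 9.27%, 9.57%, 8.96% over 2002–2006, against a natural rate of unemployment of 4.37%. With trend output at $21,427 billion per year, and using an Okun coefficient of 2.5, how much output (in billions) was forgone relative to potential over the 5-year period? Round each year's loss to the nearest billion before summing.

Year 2002: gap = -2.5 × (6.93 - 4.37) = -6.4%, loss ≈ 21427 × 6.4/100 ≈ 1371.
Year 2003: gap = -2.5 × (8.53 - 4.37) = -10.4%, loss ≈ 21427 × 10.4/100 ≈ 2228.
Year 2004: gap = -2.5 × (9.27 - 4.37) = -12.25%, loss ≈ 21427 × 12.25/100 ≈ 2625.
Year 2005: gap = -2.5 × (9.57 - 4.37) = -13%, loss ≈ 21427 × 13/100 ≈ 2786.
Year 2006: gap = -2.5 × (8.96 - 4.37) = -11.475%, loss ≈ 21427 × 11.475/100 ≈ 2459.
Total lost output = 1371 + 2228 + 2625 + 2786 + 2459 = 11469 billion.

$11,469 billion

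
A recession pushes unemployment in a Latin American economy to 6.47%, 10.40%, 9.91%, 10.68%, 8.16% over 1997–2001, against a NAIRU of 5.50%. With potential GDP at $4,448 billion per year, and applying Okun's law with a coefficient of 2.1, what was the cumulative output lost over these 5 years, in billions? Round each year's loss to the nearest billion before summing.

Year 1997: gap = -2.1 × (6.47 - 5.5) = -2.037%, loss ≈ 4448 × 2.037/100 ≈ 91.
Year 1998: gap = -2.1 × (10.4 - 5.5) = -10.29%, loss ≈ 4448 × 10.29/100 ≈ 458.
Year 1999: gap = -2.1 × (9.91 - 5.5) = -9.261%, loss ≈ 4448 × 9.261/100 ≈ 412.
Year 2000: gap = -2.1 × (10.68 - 5.5) = -10.878%, loss ≈ 4448 × 10.878/100 ≈ 484.
Year 2001: gap = -2.1 × (8.16 - 5.5) = -5.586%, loss ≈ 4448 × 5.586/100 ≈ 248.
Total lost output = 91 + 458 + 412 + 484 + 248 = 1693 billion.

$1,693 billion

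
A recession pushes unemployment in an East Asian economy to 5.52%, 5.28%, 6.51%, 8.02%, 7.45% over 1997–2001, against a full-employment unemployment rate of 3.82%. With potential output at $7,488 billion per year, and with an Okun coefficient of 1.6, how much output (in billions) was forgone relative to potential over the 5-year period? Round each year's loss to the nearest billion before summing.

$1,639 billion

Year 1997: gap = -1.6 × (5.52 - 3.82) = -2.72%, loss ≈ 7488 × 2.72/100 ≈ 204.
Year 1998: gap = -1.6 × (5.28 - 3.82) = -2.336%, loss ≈ 7488 × 2.336/100 ≈ 175.
Year 1999: gap = -1.6 × (6.51 - 3.82) = -4.304%, loss ≈ 7488 × 4.304/100 ≈ 322.
Year 2000: gap = -1.6 × (8.02 - 3.82) = -6.72%, loss ≈ 7488 × 6.72/100 ≈ 503.
Year 2001: gap = -1.6 × (7.45 - 3.82) = -5.808%, loss ≈ 7488 × 5.808/100 ≈ 435.
Total lost output = 204 + 175 + 322 + 503 + 435 = 1639 billion.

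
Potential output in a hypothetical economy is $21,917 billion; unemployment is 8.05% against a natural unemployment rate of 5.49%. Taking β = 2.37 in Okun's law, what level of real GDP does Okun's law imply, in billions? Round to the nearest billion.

$20,587 billion

Unemployment gap = 8.05 - 5.49 = 2.56 points, so the output gap is -2.37 × 2.56 = -6.0672%.
Actual GDP = 21917 × (1 - 6.0672/100) = 21917 × 0.939328 ≈ 20587 billion.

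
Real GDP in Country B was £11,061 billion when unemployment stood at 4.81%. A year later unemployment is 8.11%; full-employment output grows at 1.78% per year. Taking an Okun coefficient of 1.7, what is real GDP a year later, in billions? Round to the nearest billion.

£10,637 billion

Δu = 8.11 - 4.81 = 3.3 points.
Okun's law (growth form): g_Y = g_Y* - β × Δu = 1.78 - 1.7 × (3.30) = 1.78 - 5.61 = -3.83%.
Real GDP in the next year = 11061 × (1 - 3.83/100) = 11061 × 0.9617 ≈ 10637 billion.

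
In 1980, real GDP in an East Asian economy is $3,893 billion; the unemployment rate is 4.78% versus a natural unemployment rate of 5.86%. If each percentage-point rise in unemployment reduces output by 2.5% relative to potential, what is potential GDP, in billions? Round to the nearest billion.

Unemployment gap = 4.78 - 5.86 = -1.08 points, so output gap = -2.5 × (-1.08) = 2.7%.
Since Y = Y* × (1 + gap/100), Y* = 3893/1.027 ≈ 3791 billion.

$3,791 billion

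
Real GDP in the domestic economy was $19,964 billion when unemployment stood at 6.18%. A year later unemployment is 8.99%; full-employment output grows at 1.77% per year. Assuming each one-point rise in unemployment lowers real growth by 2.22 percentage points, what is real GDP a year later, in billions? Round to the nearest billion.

Δu = 8.99 - 6.18 = 2.81 points.
Okun's law (growth form): g_Y = g_Y* - β × Δu = 1.77 - 2.22 × (2.81) = 1.77 - 6.2382 = -4.4682%.
Real GDP in the next year = 19964 × (1 - 4.4682/100) = 19964 × 0.955318 ≈ 19072 billion.

$19,072 billion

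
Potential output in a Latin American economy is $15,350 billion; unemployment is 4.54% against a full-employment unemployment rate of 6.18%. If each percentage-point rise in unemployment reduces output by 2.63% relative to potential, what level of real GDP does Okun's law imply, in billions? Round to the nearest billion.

$16,012 billion

Unemployment gap = 4.54 - 6.18 = -1.64 points, so the output gap is -2.63 × (-1.64) = 4.3132%.
Actual GDP = 15350 × (1 + 4.3132/100) = 15350 × 1.043132 ≈ 16012 billion.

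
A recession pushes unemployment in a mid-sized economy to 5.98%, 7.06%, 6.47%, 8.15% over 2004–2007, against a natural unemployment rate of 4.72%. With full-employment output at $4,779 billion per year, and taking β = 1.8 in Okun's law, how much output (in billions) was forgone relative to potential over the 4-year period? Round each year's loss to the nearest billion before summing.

Year 2004: gap = -1.8 × (5.98 - 4.72) = -2.268%, loss ≈ 4779 × 2.268/100 ≈ 108.
Year 2005: gap = -1.8 × (7.06 - 4.72) = -4.212%, loss ≈ 4779 × 4.212/100 ≈ 201.
Year 2006: gap = -1.8 × (6.47 - 4.72) = -3.15%, loss ≈ 4779 × 3.15/100 ≈ 151.
Year 2007: gap = -1.8 × (8.15 - 4.72) = -6.174%, loss ≈ 4779 × 6.174/100 ≈ 295.
Total lost output = 108 + 201 + 151 + 295 = 755 billion.

$755 billion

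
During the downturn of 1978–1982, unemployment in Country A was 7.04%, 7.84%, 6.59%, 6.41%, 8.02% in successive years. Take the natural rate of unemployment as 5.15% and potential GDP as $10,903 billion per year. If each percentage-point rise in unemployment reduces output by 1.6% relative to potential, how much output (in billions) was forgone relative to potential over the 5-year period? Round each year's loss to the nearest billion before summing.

$1,771 billion

Year 1978: gap = -1.6 × (7.04 - 5.15) = -3.024%, loss ≈ 10903 × 3.024/100 ≈ 330.
Year 1979: gap = -1.6 × (7.84 - 5.15) = -4.304%, loss ≈ 10903 × 4.304/100 ≈ 469.
Year 1980: gap = -1.6 × (6.59 - 5.15) = -2.304%, loss ≈ 10903 × 2.304/100 ≈ 251.
Year 1981: gap = -1.6 × (6.41 - 5.15) = -2.016%, loss ≈ 10903 × 2.016/100 ≈ 220.
Year 1982: gap = -1.6 × (8.02 - 5.15) = -4.592%, loss ≈ 10903 × 4.592/100 ≈ 501.
Total lost output = 330 + 469 + 251 + 220 + 501 = 1771 billion.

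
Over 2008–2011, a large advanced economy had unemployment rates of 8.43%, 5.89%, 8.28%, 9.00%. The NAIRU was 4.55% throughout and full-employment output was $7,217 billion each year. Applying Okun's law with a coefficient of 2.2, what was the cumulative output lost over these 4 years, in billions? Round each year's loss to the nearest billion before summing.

$2,128 billion

Year 2008: gap = -2.2 × (8.43 - 4.55) = -8.536%, loss ≈ 7217 × 8.536/100 ≈ 616.
Year 2009: gap = -2.2 × (5.89 - 4.55) = -2.948%, loss ≈ 7217 × 2.948/100 ≈ 213.
Year 2010: gap = -2.2 × (8.28 - 4.55) = -8.206%, loss ≈ 7217 × 8.206/100 ≈ 592.
Year 2011: gap = -2.2 × (9 - 4.55) = -9.79%, loss ≈ 7217 × 9.79/100 ≈ 707.
Total lost output = 616 + 213 + 592 + 707 = 2128 billion.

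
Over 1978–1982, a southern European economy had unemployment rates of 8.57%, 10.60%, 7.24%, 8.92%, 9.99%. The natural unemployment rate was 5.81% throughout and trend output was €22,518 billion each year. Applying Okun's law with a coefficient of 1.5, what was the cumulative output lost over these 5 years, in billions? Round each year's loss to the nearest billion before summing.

€5,495 billion

Year 1978: gap = -1.5 × (8.57 - 5.81) = -4.14%, loss ≈ 22518 × 4.14/100 ≈ 932.
Year 1979: gap = -1.5 × (10.6 - 5.81) = -7.185%, loss ≈ 22518 × 7.185/100 ≈ 1618.
Year 1980: gap = -1.5 × (7.24 - 5.81) = -2.145%, loss ≈ 22518 × 2.145/100 ≈ 483.
Year 1981: gap = -1.5 × (8.92 - 5.81) = -4.665%, loss ≈ 22518 × 4.665/100 ≈ 1050.
Year 1982: gap = -1.5 × (9.99 - 5.81) = -6.27%, loss ≈ 22518 × 6.27/100 ≈ 1412.
Total lost output = 932 + 1618 + 483 + 1050 + 1412 = 5495 billion.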